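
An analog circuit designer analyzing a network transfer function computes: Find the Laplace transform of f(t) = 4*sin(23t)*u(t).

Standard pair: sin(wt)*u(t) <-> w/(s^2+w^2)
With w = 23: L{4*sin(23t)*u(t)} = 92/(s^2+529)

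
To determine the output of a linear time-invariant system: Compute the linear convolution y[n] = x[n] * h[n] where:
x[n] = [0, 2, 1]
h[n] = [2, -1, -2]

y[n] = sum_k x[k]*h[n-k]. Output length = len(x) + len(h) - 1 = 3 + 3 - 1 = 5.
y[0] = 0*2 = 0
y[1] = 2*2 + 0*-1 = 4
y[2] = 1*2 + 2*-1 + 0*-2 = 0
y[3] = 1*-1 + 2*-2 = -5
y[4] = 1*-2 = -2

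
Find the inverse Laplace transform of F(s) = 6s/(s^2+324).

Standard pair: s/(s^2+w^2) <-> cos(wt)*u(t)
With k=6, w=18: f(t) = 6*cos(18t)*u(t)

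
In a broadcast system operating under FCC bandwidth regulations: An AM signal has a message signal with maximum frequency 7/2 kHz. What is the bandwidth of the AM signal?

In AM (double-sideband), the bandwidth is twice the message frequency.
BW = 2 * f_m = 2 * 7/2 kHz = 7 kHz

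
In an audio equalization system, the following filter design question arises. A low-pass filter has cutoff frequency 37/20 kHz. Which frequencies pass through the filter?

A low-pass filter passes all frequencies below the cutoff frequency 37/20 kHz and attenuates higher frequencies.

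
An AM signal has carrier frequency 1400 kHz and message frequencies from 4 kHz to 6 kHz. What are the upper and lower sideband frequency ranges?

Upper sideband (USB) = fc + [fm_low, fm_high] = 1400 + [4, 6] = [1404, 1406] kHz
Lower sideband (LSB) = fc - [fm_high, fm_low] = 1400 - [6, 4] = [1394, 1396] kHz
Total occupied spectrum: 1394 kHz to 1406 kHz (plus carrier at 1400 kHz)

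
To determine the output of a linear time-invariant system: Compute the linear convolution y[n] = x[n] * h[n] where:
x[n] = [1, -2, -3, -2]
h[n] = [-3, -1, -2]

y[n] = sum_k x[k]*h[n-k]. Output length = len(x) + len(h) - 1 = 4 + 3 - 1 = 6.
y[0] = 1*-3 = -3
y[1] = -2*-3 + 1*-1 = 5
y[2] = -3*-3 + -2*-1 + 1*-2 = 9
y[3] = -2*-3 + -3*-1 + -2*-2 = 13
y[4] = -2*-1 + -3*-2 = 8
y[5] = -2*-2 = 4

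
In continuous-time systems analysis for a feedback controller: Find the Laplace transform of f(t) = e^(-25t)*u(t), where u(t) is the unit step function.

Standard Laplace transform pair:
e^(-at)*u(t) <-> 1/(s+a)
With a = 25: L{e^(-25t)*u(t)} = 1/(s+25), ROC: Re(s) > -25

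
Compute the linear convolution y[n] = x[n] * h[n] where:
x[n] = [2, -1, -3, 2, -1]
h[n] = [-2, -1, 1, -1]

y[n] = sum_k x[k]*h[n-k]. Output length = len(x) + len(h) - 1 = 5 + 4 - 1 = 8.
y[0] = 2*-2 = -4
y[1] = -1*-2 + 2*-1 = 0
y[2] = -3*-2 + -1*-1 + 2*1 = 9
y[3] = 2*-2 + -3*-1 + -1*1 + 2*-1 = -4
y[4] = -1*-2 + 2*-1 + -3*1 + -1*-1 = -2
y[5] = -1*-1 + 2*1 + -3*-1 = 6
y[6] = -1*1 + 2*-1 = -3
y[7] = -1*-1 = 1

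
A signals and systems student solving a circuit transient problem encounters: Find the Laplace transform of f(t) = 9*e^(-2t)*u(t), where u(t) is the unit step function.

Standard Laplace transform pair:
e^(-at)*u(t) <-> 1/(s+a)
With a = 2: L{9*e^(-2t)*u(t)} = 9/(s+2), ROC: Re(s) > -2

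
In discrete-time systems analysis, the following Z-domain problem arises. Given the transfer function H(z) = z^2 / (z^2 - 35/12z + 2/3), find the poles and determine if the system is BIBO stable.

Poles are roots of the denominator: z^2 - 35/12z + 2/3 = 0.
Quadratic formula: z = [-(-35/12) +/- sqrt((-35/12)^2 - 4*(2/3))] / 2
Discriminant = 1225/144 - 8/3 = 841/144; sqrt = 29/12.
z = (35/12 +/- 29/12) / 2 => z = 8/3 or z = 1/4.
|p1| = 8/3, |p2| = 1/4.
For BIBO stability, all poles must lie inside the unit circle (|p| < 1).
System is UNSTABLE since at least one |p| >= 1.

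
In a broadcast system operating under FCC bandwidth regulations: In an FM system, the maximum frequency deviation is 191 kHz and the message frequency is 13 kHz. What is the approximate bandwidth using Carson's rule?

Carson's rule: BW = 2*(delta_f + f_m)
= 2*(191 + 13) kHz = 408 kHz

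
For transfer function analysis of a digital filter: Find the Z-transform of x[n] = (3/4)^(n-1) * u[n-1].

Time-shifting property: if X(z) = Z{x[n]}, then Z{x[n-d]} = z^(-d) * X(z)
X(z) = z/(z - 3/4) for x[n] = (3/4)^n * u[n]
Z{x[n-1]} = z^(-1) * z/(z - 3/4) = 1/(z - 3/4)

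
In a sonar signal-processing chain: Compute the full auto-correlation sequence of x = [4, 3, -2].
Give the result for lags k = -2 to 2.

r_xx[k] = sum_m x[m]*x[m+k], indexed from 0, for k = -2 to 2:
  r_xx[-2] = x[2]*x[0] = -8
  r_xx[-1] = x[1]*x[0] + x[2]*x[1] = 6
  r_xx[0] = x[0]*x[0] + x[1]*x[1] + x[2]*x[2] = 29
  r_xx[1] = x[0]*x[1] + x[1]*x[2] = 6
  r_xx[2] = x[0]*x[2] = -8
r_xx = [-8, 6, 29, 6, -8]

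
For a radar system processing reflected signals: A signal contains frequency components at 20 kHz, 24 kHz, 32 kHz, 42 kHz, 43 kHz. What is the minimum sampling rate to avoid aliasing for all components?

The highest frequency component is f_max = 43 kHz.
Nyquist rate = 2 * f_max = 2 * 43 kHz = 86 kHz.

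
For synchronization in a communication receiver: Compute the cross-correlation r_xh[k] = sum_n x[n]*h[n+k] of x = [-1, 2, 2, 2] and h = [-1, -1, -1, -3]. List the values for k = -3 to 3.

Both sequences indexed from 0 and zero outside their support.
Lags with overlap: k = -3 to 3.
  r_xh[-3] = x[3]*h[0] = -2
  r_xh[-2] = x[2]*h[0] + x[3]*h[1] = -4
  r_xh[-1] = x[1]*h[0] + x[2]*h[1] + x[3]*h[2] = -6
  r_xh[0] = x[0]*h[0] + x[1]*h[1] + x[2]*h[2] + x[3]*h[3] = -9
  r_xh[1] = x[0]*h[1] + x[1]*h[2] + x[2]*h[3] = -7
  r_xh[2] = x[0]*h[2] + x[1]*h[3] = -5
  r_xh[3] = x[0]*h[3] = 3
r_xh = [-2, -4, -6, -9, -7, -5, 3] (for k = -3, ..., 3)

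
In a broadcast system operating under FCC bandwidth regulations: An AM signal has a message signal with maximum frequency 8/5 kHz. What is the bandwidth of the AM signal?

In AM (double-sideband), the bandwidth is twice the message frequency.
BW = 2 * f_m = 2 * 8/5 kHz = 16/5 kHz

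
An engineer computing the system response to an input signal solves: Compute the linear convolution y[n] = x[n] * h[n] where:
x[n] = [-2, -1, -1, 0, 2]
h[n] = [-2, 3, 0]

y[n] = sum_k x[k]*h[n-k]. Output length = len(x) + len(h) - 1 = 5 + 3 - 1 = 7.
y[0] = -2*-2 = 4
y[1] = -1*-2 + -2*3 = -4
y[2] = -1*-2 + -1*3 + -2*0 = -1
y[3] = 0*-2 + -1*3 + -1*0 = -3
y[4] = 2*-2 + 0*3 + -1*0 = -4
y[5] = 2*3 + 0*0 = 6
y[6] = 2*0 = 0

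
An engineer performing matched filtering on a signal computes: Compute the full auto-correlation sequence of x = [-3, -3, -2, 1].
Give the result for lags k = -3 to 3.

r_xx[k] = sum_m x[m]*x[m+k], indexed from 0, for k = -3 to 3:
  r_xx[-3] = x[3]*x[0] = -3
  r_xx[-2] = x[2]*x[0] + x[3]*x[1] = 3
  r_xx[-1] = x[1]*x[0] + x[2]*x[1] + x[3]*x[2] = 13
  r_xx[0] = x[0]*x[0] + x[1]*x[1] + x[2]*x[2] + x[3]*x[3] = 23
  r_xx[1] = x[0]*x[1] + x[1]*x[2] + x[2]*x[3] = 13
  r_xx[2] = x[0]*x[2] + x[1]*x[3] = 3
  r_xx[3] = x[0]*x[3] = -3
r_xx = [-3, 3, 13, 23, 13, 3, -3]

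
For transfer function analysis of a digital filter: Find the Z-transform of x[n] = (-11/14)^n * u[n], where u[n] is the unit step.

The Z-transform of a^n * u[n] is z/(z-a) for |z| > |a|.
Here a = -11/14, so X(z) = z/(z - (-11/14)) = 14z/(14z + 11)
ROC: |z| > 11/14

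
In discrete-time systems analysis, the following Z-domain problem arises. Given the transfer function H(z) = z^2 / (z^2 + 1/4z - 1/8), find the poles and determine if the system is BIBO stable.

Poles are roots of the denominator: z^2 + 1/4z - 1/8 = 0.
Quadratic formula: z = [-(1/4) +/- sqrt((1/4)^2 - 4*(-1/8))] / 2
Discriminant = 1/16 + 1/2 = 9/16; sqrt = 3/4.
z = (-1/4 +/- 3/4) / 2 => z = 1/4 or z = -1/2.
|p1| = 1/2, |p2| = 1/4.
For BIBO stability, all poles must lie inside the unit circle (|p| < 1).
System is STABLE since both |p| < 1.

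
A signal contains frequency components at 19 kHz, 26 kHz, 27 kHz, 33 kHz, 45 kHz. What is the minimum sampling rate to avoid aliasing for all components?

The highest frequency component is f_max = 45 kHz.
Nyquist rate = 2 * f_max = 2 * 45 kHz = 90 kHz.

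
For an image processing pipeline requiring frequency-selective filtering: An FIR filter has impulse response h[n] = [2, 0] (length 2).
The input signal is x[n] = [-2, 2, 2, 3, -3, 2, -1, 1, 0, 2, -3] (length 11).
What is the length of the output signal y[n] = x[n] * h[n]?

For linear convolution, the output length is:
len(y) = len(x) + len(h) - 1 = 11 + 2 - 1 = 12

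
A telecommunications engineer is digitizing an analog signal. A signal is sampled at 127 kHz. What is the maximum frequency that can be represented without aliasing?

The maximum frequency that can be represented without aliasing
is the Nyquist frequency: f_max = f_s / 2 = 127 kHz / 2 = 127/2 kHz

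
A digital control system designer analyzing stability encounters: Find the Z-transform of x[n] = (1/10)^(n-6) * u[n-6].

Time-shifting property: if X(z) = Z{x[n]}, then Z{x[n-d]} = z^(-d) * X(z)
X(z) = z/(z - 1/10) for x[n] = (1/10)^n * u[n]
Z{x[n-6]} = z^(-6) * z/(z - 1/10) = z^(-5)/(z - 1/10)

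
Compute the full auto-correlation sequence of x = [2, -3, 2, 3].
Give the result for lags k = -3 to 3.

r_xx[k] = sum_m x[m]*x[m+k], indexed from 0, for k = -3 to 3:
  r_xx[-3] = x[3]*x[0] = 6
  r_xx[-2] = x[2]*x[0] + x[3]*x[1] = -5
  r_xx[-1] = x[1]*x[0] + x[2]*x[1] + x[3]*x[2] = -6
  r_xx[0] = x[0]*x[0] + x[1]*x[1] + x[2]*x[2] + x[3]*x[3] = 26
  r_xx[1] = x[0]*x[1] + x[1]*x[2] + x[2]*x[3] = -6
  r_xx[2] = x[0]*x[2] + x[1]*x[3] = -5
  r_xx[3] = x[0]*x[3] = 6
r_xx = [6, -5, -6, 26, -6, -5, 6]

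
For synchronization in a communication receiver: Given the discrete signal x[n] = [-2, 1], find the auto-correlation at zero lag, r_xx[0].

The auto-correlation at zero lag r_xx[0] equals the signal energy.
r_xx[0] = sum of x[n]^2 = (-2)^2 + 1^2
= 4 + 1 = 5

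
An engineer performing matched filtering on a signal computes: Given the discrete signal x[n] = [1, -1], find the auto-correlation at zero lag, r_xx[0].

The auto-correlation at zero lag r_xx[0] equals the signal energy.
r_xx[0] = sum of x[n]^2 = 1^2 + (-1)^2
= 1 + 1 = 2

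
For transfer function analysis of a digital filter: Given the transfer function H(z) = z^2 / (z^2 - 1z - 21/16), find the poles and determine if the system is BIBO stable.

Poles are roots of the denominator: z^2 - 1z - 21/16 = 0.
Quadratic formula: z = [-(-1) +/- sqrt((-1)^2 - 4*(-21/16))] / 2
Discriminant = 1 + 21/4 = 25/4; sqrt = 5/2.
z = (1 +/- 5/2) / 2 => z = 7/4 or z = -3/4.
|p1| = 7/4, |p2| = 3/4.
For BIBO stability, all poles must lie inside the unit circle (|p| < 1).
System is UNSTABLE since at least one |p| >= 1.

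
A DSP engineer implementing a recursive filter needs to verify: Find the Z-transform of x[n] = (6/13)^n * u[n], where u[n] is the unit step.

The Z-transform of a^n * u[n] is z/(z-a) for |z| > |a|.
Here a = 6/13, so X(z) = z/(z - (6/13)) = 13z/(13z - 6)
ROC: |z| > 6/13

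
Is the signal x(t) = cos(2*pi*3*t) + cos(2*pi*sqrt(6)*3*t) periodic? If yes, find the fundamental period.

f1 = 3 Hz, f2 = 3*sqrt(6) Hz
Ratio f2/f1 = sqrt(6), which is irrational.
Since the frequency ratio is irrational, no common period exists.
The signal is not periodic.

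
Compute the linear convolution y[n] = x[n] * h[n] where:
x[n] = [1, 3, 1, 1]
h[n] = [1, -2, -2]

y[n] = sum_k x[k]*h[n-k]. Output length = len(x) + len(h) - 1 = 4 + 3 - 1 = 6.
y[0] = 1*1 = 1
y[1] = 3*1 + 1*-2 = 1
y[2] = 1*1 + 3*-2 + 1*-2 = -7
y[3] = 1*1 + 1*-2 + 3*-2 = -7
y[4] = 1*-2 + 1*-2 = -4
y[5] = 1*-2 = -2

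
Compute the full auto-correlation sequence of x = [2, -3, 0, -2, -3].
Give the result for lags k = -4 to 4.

r_xx[k] = sum_m x[m]*x[m+k], indexed from 0, for k = -4 to 4:
  r_xx[-4] = x[4]*x[0] = -6
  r_xx[-3] = x[3]*x[0] + x[4]*x[1] = 5
  r_xx[-2] = x[2]*x[0] + x[3]*x[1] + x[4]*x[2] = 6
  r_xx[-1] = x[1]*x[0] + x[2]*x[1] + x[3]*x[2] + x[4]*x[3] = 0
  r_xx[0] = x[0]*x[0] + x[1]*x[1] + x[2]*x[2] + x[3]*x[3] + x[4]*x[4] = 26
  r_xx[1] = x[0]*x[1] + x[1]*x[2] + x[2]*x[3] + x[3]*x[4] = 0
  r_xx[2] = x[0]*x[2] + x[1]*x[3] + x[2]*x[4] = 6
  r_xx[3] = x[0]*x[3] + x[1]*x[4] = 5
  r_xx[4] = x[0]*x[4] = -6
r_xx = [-6, 5, 6, 0, 26, 0, 6, 5, -6]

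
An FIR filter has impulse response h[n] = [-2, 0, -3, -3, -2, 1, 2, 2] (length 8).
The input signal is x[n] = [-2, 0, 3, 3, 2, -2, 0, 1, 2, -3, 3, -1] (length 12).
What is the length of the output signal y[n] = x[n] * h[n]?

For linear convolution, the output length is:
len(y) = len(x) + len(h) - 1 = 12 + 8 - 1 = 19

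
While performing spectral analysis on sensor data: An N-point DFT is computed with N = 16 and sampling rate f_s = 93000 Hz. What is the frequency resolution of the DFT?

DFT frequency resolution = f_s / N
= 93000 / 16 = 11625/2 Hz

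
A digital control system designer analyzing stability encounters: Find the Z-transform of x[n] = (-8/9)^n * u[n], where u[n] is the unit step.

The Z-transform of a^n * u[n] is z/(z-a) for |z| > |a|.
Here a = -8/9, so X(z) = z/(z - (-8/9)) = 9z/(9z + 8)
ROC: |z| > 8/9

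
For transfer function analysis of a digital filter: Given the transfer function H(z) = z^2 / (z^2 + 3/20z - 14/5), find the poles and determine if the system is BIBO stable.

Poles are roots of the denominator: z^2 + 3/20z - 14/5 = 0.
Quadratic formula: z = [-(3/20) +/- sqrt((3/20)^2 - 4*(-14/5))] / 2
Discriminant = 9/400 + 56/5 = 4489/400; sqrt = 67/20.
z = (-3/20 +/- 67/20) / 2 => z = 8/5 or z = -7/4.
|p1| = 7/4, |p2| = 8/5.
For BIBO stability, all poles must lie inside the unit circle (|p| < 1).
System is UNSTABLE since at least one |p| >= 1.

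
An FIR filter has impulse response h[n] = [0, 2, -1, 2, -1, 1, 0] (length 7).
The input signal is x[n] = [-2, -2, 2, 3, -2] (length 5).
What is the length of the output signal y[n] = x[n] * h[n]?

For linear convolution, the output length is:
len(y) = len(x) + len(h) - 1 = 5 + 7 - 1 = 11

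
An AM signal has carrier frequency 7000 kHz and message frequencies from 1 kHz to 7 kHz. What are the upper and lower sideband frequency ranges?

Upper sideband (USB) = fc + [fm_low, fm_high] = 7000 + [1, 7] = [7001, 7007] kHz
Lower sideband (LSB) = fc - [fm_high, fm_low] = 7000 - [7, 1] = [6993, 6999] kHz
Total occupied spectrum: 6993 kHz to 7007 kHz (plus carrier at 7000 kHz)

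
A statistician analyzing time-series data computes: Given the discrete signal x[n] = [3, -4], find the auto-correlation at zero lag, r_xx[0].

The auto-correlation at zero lag r_xx[0] equals the signal energy.
r_xx[0] = sum of x[n]^2 = 3^2 + (-4)^2
= 9 + 16 = 25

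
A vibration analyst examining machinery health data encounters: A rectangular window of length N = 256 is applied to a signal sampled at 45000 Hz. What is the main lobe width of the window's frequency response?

For a rectangular window of length N,
the main lobe width in frequency is 2*f_s/N.
= 2*45000/256 = 5625/16 Hz
This determines the minimum frequency separation for resolving two sinusoids.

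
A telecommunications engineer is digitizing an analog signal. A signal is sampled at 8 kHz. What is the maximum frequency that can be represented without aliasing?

The maximum frequency that can be represented without aliasing
is the Nyquist frequency: f_max = f_s / 2 = 8 kHz / 2 = 4 kHz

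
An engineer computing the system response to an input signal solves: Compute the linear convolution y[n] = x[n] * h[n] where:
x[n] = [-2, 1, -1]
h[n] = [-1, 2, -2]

y[n] = sum_k x[k]*h[n-k]. Output length = len(x) + len(h) - 1 = 3 + 3 - 1 = 5.
y[0] = -2*-1 = 2
y[1] = 1*-1 + -2*2 = -5
y[2] = -1*-1 + 1*2 + -2*-2 = 7
y[3] = -1*2 + 1*-2 = -4
y[4] = -1*-2 = 2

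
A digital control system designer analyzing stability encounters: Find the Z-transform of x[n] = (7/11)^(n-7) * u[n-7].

Time-shifting property: if X(z) = Z{x[n]}, then Z{x[n-d]} = z^(-d) * X(z)
X(z) = z/(z - 7/11) for x[n] = (7/11)^n * u[n]
Z{x[n-7]} = z^(-7) * z/(z - 7/11) = z^(-6)/(z - 7/11)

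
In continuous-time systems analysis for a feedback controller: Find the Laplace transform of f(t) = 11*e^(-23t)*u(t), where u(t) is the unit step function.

Standard Laplace transform pair:
e^(-at)*u(t) <-> 1/(s+a)
With a = 23: L{11*e^(-23t)*u(t)} = 11/(s+23), ROC: Re(s) > -23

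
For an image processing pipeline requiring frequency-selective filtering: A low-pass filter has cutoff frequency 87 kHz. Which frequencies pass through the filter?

A low-pass filter passes all frequencies below the cutoff frequency 87 kHz and attenuates higher frequencies.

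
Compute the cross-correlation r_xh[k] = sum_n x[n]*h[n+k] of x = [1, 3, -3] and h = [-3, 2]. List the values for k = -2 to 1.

Both sequences indexed from 0 and zero outside their support.
Lags with overlap: k = -2 to 1.
  r_xh[-2] = x[2]*h[0] = 9
  r_xh[-1] = x[1]*h[0] + x[2]*h[1] = -15
  r_xh[0] = x[0]*h[0] + x[1]*h[1] = 3
  r_xh[1] = x[0]*h[1] = 2
r_xh = [9, -15, 3, 2] (for k = -2, ..., 1)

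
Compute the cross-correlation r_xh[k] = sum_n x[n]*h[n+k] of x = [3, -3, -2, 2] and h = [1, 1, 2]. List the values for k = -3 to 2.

Both sequences indexed from 0 and zero outside their support.
Lags with overlap: k = -3 to 2.
  r_xh[-3] = x[3]*h[0] = 2
  r_xh[-2] = x[2]*h[0] + x[3]*h[1] = 0
  r_xh[-1] = x[1]*h[0] + x[2]*h[1] + x[3]*h[2] = -1
  r_xh[0] = x[0]*h[0] + x[1]*h[1] + x[2]*h[2] = -4
  r_xh[1] = x[0]*h[1] + x[1]*h[2] = -3
  r_xh[2] = x[0]*h[2] = 6
r_xh = [2, 0, -1, -4, -3, 6] (for k = -3, ..., 2)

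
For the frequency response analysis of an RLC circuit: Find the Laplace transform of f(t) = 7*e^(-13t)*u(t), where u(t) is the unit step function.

Standard Laplace transform pair:
e^(-at)*u(t) <-> 1/(s+a)
With a = 13: L{7*e^(-13t)*u(t)} = 7/(s+13), ROC: Re(s) > -13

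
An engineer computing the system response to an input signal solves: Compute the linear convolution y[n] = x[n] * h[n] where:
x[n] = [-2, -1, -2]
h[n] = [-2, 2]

y[n] = sum_k x[k]*h[n-k]. Output length = len(x) + len(h) - 1 = 3 + 2 - 1 = 4.
y[0] = -2*-2 = 4
y[1] = -1*-2 + -2*2 = -2
y[2] = -2*-2 + -1*2 = 2
y[3] = -2*2 = -4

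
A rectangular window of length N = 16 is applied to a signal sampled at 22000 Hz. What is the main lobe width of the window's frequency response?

For a rectangular window of length N,
the main lobe width in frequency is 2*f_s/N.
= 2*22000/16 = 2750 Hz
This determines the minimum frequency separation for resolving two sinusoids.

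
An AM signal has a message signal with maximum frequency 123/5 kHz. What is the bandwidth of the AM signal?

In AM (double-sideband), the bandwidth is twice the message frequency.
BW = 2 * f_m = 2 * 123/5 kHz = 246/5 kHz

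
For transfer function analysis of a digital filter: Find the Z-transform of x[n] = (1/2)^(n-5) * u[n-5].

Time-shifting property: if X(z) = Z{x[n]}, then Z{x[n-d]} = z^(-d) * X(z)
X(z) = z/(z - 1/2) for x[n] = (1/2)^n * u[n]
Z{x[n-5]} = z^(-5) * z/(z - 1/2) = z^(-4)/(z - 1/2)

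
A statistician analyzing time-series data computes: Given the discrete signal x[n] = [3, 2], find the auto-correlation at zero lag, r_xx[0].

The auto-correlation at zero lag r_xx[0] equals the signal energy.
r_xx[0] = sum of x[n]^2 = 3^2 + 2^2
= 9 + 4 = 13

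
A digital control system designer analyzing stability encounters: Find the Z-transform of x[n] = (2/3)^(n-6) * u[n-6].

Time-shifting property: if X(z) = Z{x[n]}, then Z{x[n-d]} = z^(-d) * X(z)
X(z) = z/(z - 2/3) for x[n] = (2/3)^n * u[n]
Z{x[n-6]} = z^(-6) * z/(z - 2/3) = z^(-5)/(z - 2/3)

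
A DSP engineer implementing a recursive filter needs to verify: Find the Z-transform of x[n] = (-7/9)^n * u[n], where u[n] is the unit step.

The Z-transform of a^n * u[n] is z/(z-a) for |z| > |a|.
Here a = -7/9, so X(z) = z/(z - (-7/9)) = 9z/(9z + 7)
ROC: |z| > 7/9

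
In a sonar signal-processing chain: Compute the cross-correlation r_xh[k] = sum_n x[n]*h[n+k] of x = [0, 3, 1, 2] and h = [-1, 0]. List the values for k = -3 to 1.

Both sequences indexed from 0 and zero outside their support.
Lags with overlap: k = -3 to 1.
  r_xh[-3] = x[3]*h[0] = -2
  r_xh[-2] = x[2]*h[0] + x[3]*h[1] = -1
  r_xh[-1] = x[1]*h[0] + x[2]*h[1] = -3
  r_xh[0] = x[0]*h[0] + x[1]*h[1] = 0
  r_xh[1] = x[0]*h[1] = 0
r_xh = [-2, -1, -3, 0, 0] (for k = -3, ..., 1)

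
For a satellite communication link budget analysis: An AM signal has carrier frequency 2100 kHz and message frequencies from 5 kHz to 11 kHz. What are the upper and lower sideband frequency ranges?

Upper sideband (USB) = fc + [fm_low, fm_high] = 2100 + [5, 11] = [2105, 2111] kHz
Lower sideband (LSB) = fc - [fm_high, fm_low] = 2100 - [11, 5] = [2089, 2095] kHz
Total occupied spectrum: 2089 kHz to 2111 kHz (plus carrier at 2100 kHz)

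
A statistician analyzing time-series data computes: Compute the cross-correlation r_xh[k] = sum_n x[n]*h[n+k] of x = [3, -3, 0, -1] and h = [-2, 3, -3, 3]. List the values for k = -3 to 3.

Both sequences indexed from 0 and zero outside their support.
Lags with overlap: k = -3 to 3.
  r_xh[-3] = x[3]*h[0] = 2
  r_xh[-2] = x[2]*h[0] + x[3]*h[1] = -3
  r_xh[-1] = x[1]*h[0] + x[2]*h[1] + x[3]*h[2] = 9
  r_xh[0] = x[0]*h[0] + x[1]*h[1] + x[2]*h[2] + x[3]*h[3] = -18
  r_xh[1] = x[0]*h[1] + x[1]*h[2] + x[2]*h[3] = 18
  r_xh[2] = x[0]*h[2] + x[1]*h[3] = -18
  r_xh[3] = x[0]*h[3] = 9
r_xh = [2, -3, 9, -18, 18, -18, 9] (for k = -3, ..., 3)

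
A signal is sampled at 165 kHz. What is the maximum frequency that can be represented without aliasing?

The maximum frequency that can be represented without aliasing
is the Nyquist frequency: f_max = f_s / 2 = 165 kHz / 2 = 165/2 kHz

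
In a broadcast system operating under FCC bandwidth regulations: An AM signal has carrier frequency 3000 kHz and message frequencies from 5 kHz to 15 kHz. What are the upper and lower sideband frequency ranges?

Upper sideband (USB) = fc + [fm_low, fm_high] = 3000 + [5, 15] = [3005, 3015] kHz
Lower sideband (LSB) = fc - [fm_high, fm_low] = 3000 - [15, 5] = [2985, 2995] kHz
Total occupied spectrum: 2985 kHz to 3015 kHz (plus carrier at 3000 kHz)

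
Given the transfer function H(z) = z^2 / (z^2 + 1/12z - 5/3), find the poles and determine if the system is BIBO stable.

Poles are roots of the denominator: z^2 + 1/12z - 5/3 = 0.
Quadratic formula: z = [-(1/12) +/- sqrt((1/12)^2 - 4*(-5/3))] / 2
Discriminant = 1/144 + 20/3 = 961/144; sqrt = 31/12.
z = (-1/12 +/- 31/12) / 2 => z = 5/4 or z = -4/3.
|p1| = 4/3, |p2| = 5/4.
For BIBO stability, all poles must lie inside the unit circle (|p| < 1).
System is UNSTABLE since at least one |p| >= 1.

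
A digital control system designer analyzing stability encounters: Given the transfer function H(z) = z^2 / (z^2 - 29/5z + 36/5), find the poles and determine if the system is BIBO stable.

Poles are roots of the denominator: z^2 - 29/5z + 36/5 = 0.
Quadratic formula: z = [-(-29/5) +/- sqrt((-29/5)^2 - 4*(36/5))] / 2
Discriminant = 841/25 - 144/5 = 121/25; sqrt = 11/5.
z = (29/5 +/- 11/5) / 2 => z = 4 or z = 9/5.
|p1| = 9/5, |p2| = 4.
For BIBO stability, all poles must lie inside the unit circle (|p| < 1).
System is UNSTABLE since at least one |p| >= 1.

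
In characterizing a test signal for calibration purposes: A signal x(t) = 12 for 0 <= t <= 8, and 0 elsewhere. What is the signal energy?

Energy = integral of |x(t)|^2 dt over the signal duration
= 12^2 * 8 = 144 * 8 = 1152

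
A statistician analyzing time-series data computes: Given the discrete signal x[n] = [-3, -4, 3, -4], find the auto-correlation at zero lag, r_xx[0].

The auto-correlation at zero lag r_xx[0] equals the signal energy.
r_xx[0] = sum of x[n]^2 = (-3)^2 + (-4)^2 + 3^2 + (-4)^2
= 9 + 16 + 9 + 16 = 50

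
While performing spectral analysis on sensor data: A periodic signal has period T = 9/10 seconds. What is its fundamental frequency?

The fundamental frequency is the reciprocal of the period.
f = 1/T = 1/(9/10) = 10/9 Hz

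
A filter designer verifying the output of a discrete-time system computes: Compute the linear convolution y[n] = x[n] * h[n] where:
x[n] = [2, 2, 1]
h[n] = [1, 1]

y[n] = sum_k x[k]*h[n-k]. Output length = len(x) + len(h) - 1 = 3 + 2 - 1 = 4.
y[0] = 2*1 = 2
y[1] = 2*1 + 2*1 = 4
y[2] = 1*1 + 2*1 = 3
y[3] = 1*1 = 1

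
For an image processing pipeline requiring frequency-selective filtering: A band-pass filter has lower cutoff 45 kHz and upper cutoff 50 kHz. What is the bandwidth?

Bandwidth = f_high - f_low
= 50 kHz - 45 kHz = 5 kHz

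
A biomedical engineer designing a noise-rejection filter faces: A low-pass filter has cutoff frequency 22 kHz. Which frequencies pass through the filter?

A low-pass filter passes all frequencies below the cutoff frequency 22 kHz and attenuates higher frequencies.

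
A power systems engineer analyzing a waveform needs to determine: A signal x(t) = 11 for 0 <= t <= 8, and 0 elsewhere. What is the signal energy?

Energy = integral of |x(t)|^2 dt over the signal duration
= 11^2 * 8 = 121 * 8 = 968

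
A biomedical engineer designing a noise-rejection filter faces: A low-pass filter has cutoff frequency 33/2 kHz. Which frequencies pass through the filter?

A low-pass filter passes all frequencies below the cutoff frequency 33/2 kHz and attenuates higher frequencies.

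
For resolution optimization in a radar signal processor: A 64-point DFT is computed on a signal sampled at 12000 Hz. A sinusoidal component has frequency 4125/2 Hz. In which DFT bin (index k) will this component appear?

DFT frequency resolution = f_s/N = 12000/64 = 375/2 Hz
Bin index k = f_signal / resolution = 4125/2 / 375/2 = 11
The signal frequency 4125/2 Hz falls in DFT bin k = 11.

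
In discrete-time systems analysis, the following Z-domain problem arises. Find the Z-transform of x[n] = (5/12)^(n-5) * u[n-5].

Time-shifting property: if X(z) = Z{x[n]}, then Z{x[n-d]} = z^(-d) * X(z)
X(z) = z/(z - 5/12) for x[n] = (5/12)^n * u[n]
Z{x[n-5]} = z^(-5) * z/(z - 5/12) = z^(-4)/(z - 5/12)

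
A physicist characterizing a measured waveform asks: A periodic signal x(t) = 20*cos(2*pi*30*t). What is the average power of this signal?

Average power of A*cos(wt) is A^2/2.
P = 20^2 / 2 = 400/2 = 200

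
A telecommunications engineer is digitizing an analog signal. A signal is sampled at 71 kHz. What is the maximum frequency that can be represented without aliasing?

The maximum frequency that can be represented without aliasing
is the Nyquist frequency: f_max = f_s / 2 = 71 kHz / 2 = 71/2 kHz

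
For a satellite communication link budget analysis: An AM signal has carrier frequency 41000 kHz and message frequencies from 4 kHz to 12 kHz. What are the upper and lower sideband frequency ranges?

Upper sideband (USB) = fc + [fm_low, fm_high] = 41000 + [4, 12] = [41004, 41012] kHz
Lower sideband (LSB) = fc - [fm_high, fm_low] = 41000 - [12, 4] = [40988, 40996] kHz
Total occupied spectrum: 40988 kHz to 41012 kHz (plus carrier at 41000 kHz)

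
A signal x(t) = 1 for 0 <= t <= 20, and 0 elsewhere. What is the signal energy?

Energy = integral of |x(t)|^2 dt over the signal duration
= 1^2 * 20 = 1 * 20 = 20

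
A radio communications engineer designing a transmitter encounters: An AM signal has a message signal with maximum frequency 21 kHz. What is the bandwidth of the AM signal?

In AM (double-sideband), the bandwidth is twice the message frequency.
BW = 2 * f_m = 2 * 21 kHz = 42 kHz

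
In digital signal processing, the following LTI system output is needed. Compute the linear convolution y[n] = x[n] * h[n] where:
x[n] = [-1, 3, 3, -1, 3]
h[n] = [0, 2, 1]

y[n] = sum_k x[k]*h[n-k]. Output length = len(x) + len(h) - 1 = 5 + 3 - 1 = 7.
y[0] = -1*0 = 0
y[1] = 3*0 + -1*2 = -2
y[2] = 3*0 + 3*2 + -1*1 = 5
y[3] = -1*0 + 3*2 + 3*1 = 9
y[4] = 3*0 + -1*2 + 3*1 = 1
y[5] = 3*2 + -1*1 = 5
y[6] = 3*1 = 3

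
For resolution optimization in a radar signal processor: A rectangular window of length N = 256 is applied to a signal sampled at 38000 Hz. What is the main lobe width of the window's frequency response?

For a rectangular window of length N,
the main lobe width in frequency is 2*f_s/N.
= 2*38000/256 = 2375/8 Hz
This determines the minimum frequency separation for resolving two sinusoids.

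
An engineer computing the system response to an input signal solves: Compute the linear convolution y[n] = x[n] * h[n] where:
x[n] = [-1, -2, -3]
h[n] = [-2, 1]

y[n] = sum_k x[k]*h[n-k]. Output length = len(x) + len(h) - 1 = 3 + 2 - 1 = 4.
y[0] = -1*-2 = 2
y[1] = -2*-2 + -1*1 = 3
y[2] = -3*-2 + -2*1 = 4
y[3] = -3*1 = -3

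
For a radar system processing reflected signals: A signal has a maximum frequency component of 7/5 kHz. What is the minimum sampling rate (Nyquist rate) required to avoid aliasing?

By the Nyquist-Shannon sampling theorem,
the minimum sampling rate (Nyquist rate) must be at least 2 * f_max.
Nyquist rate = 2 * 7/5 kHz = 14/5 kHz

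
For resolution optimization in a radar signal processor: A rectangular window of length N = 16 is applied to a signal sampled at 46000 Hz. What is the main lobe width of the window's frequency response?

For a rectangular window of length N,
the main lobe width in frequency is 2*f_s/N.
= 2*46000/16 = 5750 Hz
This determines the minimum frequency separation for resolving two sinusoids.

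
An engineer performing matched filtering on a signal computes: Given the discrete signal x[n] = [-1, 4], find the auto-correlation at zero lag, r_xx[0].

The auto-correlation at zero lag r_xx[0] equals the signal energy.
r_xx[0] = sum of x[n]^2 = (-1)^2 + 4^2
= 1 + 16 = 17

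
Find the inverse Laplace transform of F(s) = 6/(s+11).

Standard pair: k/(s+a) <-> k*e^(-at)*u(t)
With k=6, a=11: f(t) = 6*e^(-11t)*u(t)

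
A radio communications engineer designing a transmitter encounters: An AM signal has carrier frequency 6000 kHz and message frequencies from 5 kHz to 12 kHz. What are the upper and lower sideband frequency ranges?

Upper sideband (USB) = fc + [fm_low, fm_high] = 6000 + [5, 12] = [6005, 6012] kHz
Lower sideband (LSB) = fc - [fm_high, fm_low] = 6000 - [12, 5] = [5988, 5995] kHz
Total occupied spectrum: 5988 kHz to 6012 kHz (plus carrier at 6000 kHz)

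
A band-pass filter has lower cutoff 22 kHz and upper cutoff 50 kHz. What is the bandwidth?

Bandwidth = f_high - f_low
= 50 kHz - 22 kHz = 28 kHz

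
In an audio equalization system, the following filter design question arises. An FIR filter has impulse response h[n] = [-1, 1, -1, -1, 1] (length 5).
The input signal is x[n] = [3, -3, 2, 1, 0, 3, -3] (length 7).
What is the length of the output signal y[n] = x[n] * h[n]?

For linear convolution, the output length is:
len(y) = len(x) + len(h) - 1 = 7 + 5 - 1 = 11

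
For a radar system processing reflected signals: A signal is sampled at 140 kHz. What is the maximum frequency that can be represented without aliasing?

The maximum frequency that can be represented without aliasing
is the Nyquist frequency: f_max = f_s / 2 = 140 kHz / 2 = 70 kHz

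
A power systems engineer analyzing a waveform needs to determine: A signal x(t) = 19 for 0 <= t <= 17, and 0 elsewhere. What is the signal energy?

Energy = integral of |x(t)|^2 dt over the signal duration
= 19^2 * 17 = 361 * 17 = 6137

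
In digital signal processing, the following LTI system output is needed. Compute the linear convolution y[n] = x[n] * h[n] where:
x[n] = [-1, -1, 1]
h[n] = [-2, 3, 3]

y[n] = sum_k x[k]*h[n-k]. Output length = len(x) + len(h) - 1 = 3 + 3 - 1 = 5.
y[0] = -1*-2 = 2
y[1] = -1*-2 + -1*3 = -1
y[2] = 1*-2 + -1*3 + -1*3 = -8
y[3] = 1*3 + -1*3 = 0
y[4] = 1*3 = 3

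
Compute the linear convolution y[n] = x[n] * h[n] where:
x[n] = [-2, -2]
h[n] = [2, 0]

y[n] = sum_k x[k]*h[n-k]. Output length = len(x) + len(h) - 1 = 2 + 2 - 1 = 3.
y[0] = -2*2 = -4
y[1] = -2*2 + -2*0 = -4
y[2] = -2*0 = 0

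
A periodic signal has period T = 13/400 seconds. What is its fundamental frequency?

The fundamental frequency is the reciprocal of the period.
f = 1/T = 1/(13/400) = 400/13 Hz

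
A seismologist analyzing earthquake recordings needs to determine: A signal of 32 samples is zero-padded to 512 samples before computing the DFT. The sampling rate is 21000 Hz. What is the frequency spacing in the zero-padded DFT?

Original DFT: N = 32, resolution = f_s/N = 21000/32 = 2625/4 Hz
Zero-padded DFT: N = 512, resolution = f_s/N = 21000/512 = 2625/64 Hz
Zero-padding interpolates the spectrum (finer frequency grid)
but does NOT improve the true spectral resolution (ability to resolve close frequencies).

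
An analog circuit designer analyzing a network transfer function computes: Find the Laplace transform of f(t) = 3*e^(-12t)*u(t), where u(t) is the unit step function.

Standard Laplace transform pair:
e^(-at)*u(t) <-> 1/(s+a)
With a = 12: L{3*e^(-12t)*u(t)} = 3/(s+12), ROC: Re(s) > -12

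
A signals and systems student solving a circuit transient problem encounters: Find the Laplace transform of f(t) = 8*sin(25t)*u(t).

Standard pair: sin(wt)*u(t) <-> w/(s^2+w^2)
With w = 25: L{8*sin(25t)*u(t)} = 200/(s^2+625)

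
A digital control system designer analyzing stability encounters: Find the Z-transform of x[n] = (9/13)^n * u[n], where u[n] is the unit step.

The Z-transform of a^n * u[n] is z/(z-a) for |z| > |a|.
Here a = 9/13, so X(z) = z/(z - (9/13)) = 13z/(13z - 9)
ROC: |z| > 9/13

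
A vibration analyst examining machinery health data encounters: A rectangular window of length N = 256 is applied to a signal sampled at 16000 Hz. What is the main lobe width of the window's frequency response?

For a rectangular window of length N,
the main lobe width in frequency is 2*f_s/N.
= 2*16000/256 = 125 Hz
This determines the minimum frequency separation for resolving two sinusoids.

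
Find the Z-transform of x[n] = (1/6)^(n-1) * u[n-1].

Time-shifting property: if X(z) = Z{x[n]}, then Z{x[n-d]} = z^(-d) * X(z)
X(z) = z/(z - 1/6) for x[n] = (1/6)^n * u[n]
Z{x[n-1]} = z^(-1) * z/(z - 1/6) = 1/(z - 1/6)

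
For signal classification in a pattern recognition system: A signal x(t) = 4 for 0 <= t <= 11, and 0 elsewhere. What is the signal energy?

Energy = integral of |x(t)|^2 dt over the signal duration
= 4^2 * 11 = 16 * 11 = 176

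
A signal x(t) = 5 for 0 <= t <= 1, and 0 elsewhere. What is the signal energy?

Energy = integral of |x(t)|^2 dt over the signal duration
= 5^2 * 1 = 25 * 1 = 25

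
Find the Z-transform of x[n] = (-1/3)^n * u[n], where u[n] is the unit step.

The Z-transform of a^n * u[n] is z/(z-a) for |z| > |a|.
Here a = -1/3, so X(z) = z/(z - (-1/3)) = 3z/(3z + 1)
ROC: |z| > 1/3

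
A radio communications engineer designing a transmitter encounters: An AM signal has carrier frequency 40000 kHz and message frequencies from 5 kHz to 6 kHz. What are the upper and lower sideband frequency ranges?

Upper sideband (USB) = fc + [fm_low, fm_high] = 40000 + [5, 6] = [40005, 40006] kHz
Lower sideband (LSB) = fc - [fm_high, fm_low] = 40000 - [6, 5] = [39994, 39995] kHz
Total occupied spectrum: 39994 kHz to 40006 kHz (plus carrier at 40000 kHz)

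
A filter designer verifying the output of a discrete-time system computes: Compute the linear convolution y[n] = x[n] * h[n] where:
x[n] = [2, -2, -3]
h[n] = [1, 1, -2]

y[n] = sum_k x[k]*h[n-k]. Output length = len(x) + len(h) - 1 = 3 + 3 - 1 = 5.
y[0] = 2*1 = 2
y[1] = -2*1 + 2*1 = 0
y[2] = -3*1 + -2*1 + 2*-2 = -9
y[3] = -3*1 + -2*-2 = 1
y[4] = -3*-2 = 6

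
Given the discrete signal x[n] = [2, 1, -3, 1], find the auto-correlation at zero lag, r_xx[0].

The auto-correlation at zero lag r_xx[0] equals the signal energy.
r_xx[0] = sum of x[n]^2 = 2^2 + 1^2 + (-3)^2 + 1^2
= 4 + 1 + 9 + 1 = 15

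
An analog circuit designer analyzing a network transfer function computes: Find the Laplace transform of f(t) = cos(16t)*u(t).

Standard pair: cos(wt)*u(t) <-> s/(s^2+w^2)
With w = 16: L{cos(16t)*u(t)} = s/(s^2+256)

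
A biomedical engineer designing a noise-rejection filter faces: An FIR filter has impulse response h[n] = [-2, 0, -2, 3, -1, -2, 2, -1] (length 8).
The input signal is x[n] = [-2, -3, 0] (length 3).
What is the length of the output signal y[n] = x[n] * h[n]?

For linear convolution, the output length is:
len(y) = len(x) + len(h) - 1 = 3 + 8 - 1 = 10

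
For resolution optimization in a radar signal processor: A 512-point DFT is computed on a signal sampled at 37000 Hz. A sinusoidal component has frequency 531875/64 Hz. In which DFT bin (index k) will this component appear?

DFT frequency resolution = f_s/N = 37000/512 = 4625/64 Hz
Bin index k = f_signal / resolution = 531875/64 / 4625/64 = 115
The signal frequency 531875/64 Hz falls in DFT bin k = 115.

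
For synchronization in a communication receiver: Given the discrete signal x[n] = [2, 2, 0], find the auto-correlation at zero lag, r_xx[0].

The auto-correlation at zero lag r_xx[0] equals the signal energy.
r_xx[0] = sum of x[n]^2 = 2^2 + 2^2 + 0^2
= 4 + 4 + 0 = 8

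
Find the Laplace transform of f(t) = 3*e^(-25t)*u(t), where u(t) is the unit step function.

Standard Laplace transform pair:
e^(-at)*u(t) <-> 1/(s+a)
With a = 25: L{3*e^(-25t)*u(t)} = 3/(s+25), ROC: Re(s) > -25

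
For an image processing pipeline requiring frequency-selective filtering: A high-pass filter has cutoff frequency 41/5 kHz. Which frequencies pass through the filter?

A high-pass filter passes all frequencies above the cutoff frequency 41/5 kHz and attenuates lower frequencies.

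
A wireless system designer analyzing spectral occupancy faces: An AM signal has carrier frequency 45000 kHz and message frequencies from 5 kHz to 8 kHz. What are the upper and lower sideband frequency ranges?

Upper sideband (USB) = fc + [fm_low, fm_high] = 45000 + [5, 8] = [45005, 45008] kHz
Lower sideband (LSB) = fc - [fm_high, fm_low] = 45000 - [8, 5] = [44992, 44995] kHz
Total occupied spectrum: 44992 kHz to 45008 kHz (plus carrier at 45000 kHz)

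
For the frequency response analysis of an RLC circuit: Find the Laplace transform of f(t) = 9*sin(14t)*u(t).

Standard pair: sin(wt)*u(t) <-> w/(s^2+w^2)
With w = 14: L{9*sin(14t)*u(t)} = 126/(s^2+196)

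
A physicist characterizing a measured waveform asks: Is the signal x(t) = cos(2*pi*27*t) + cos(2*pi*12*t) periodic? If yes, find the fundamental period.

f1 = 27 Hz, f2 = 12 Hz
Period T1 = 1/27, T2 = 1/12
Ratio T1/T2 = 12/27, which is rational.
The signal is periodic with fundamental period T = 1/GCD(27,12) = 1/3 s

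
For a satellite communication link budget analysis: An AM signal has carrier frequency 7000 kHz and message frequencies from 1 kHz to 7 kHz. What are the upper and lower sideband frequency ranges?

Upper sideband (USB) = fc + [fm_low, fm_high] = 7000 + [1, 7] = [7001, 7007] kHz
Lower sideband (LSB) = fc - [fm_high, fm_low] = 7000 - [7, 1] = [6993, 6999] kHz
Total occupied spectrum: 6993 kHz to 7007 kHz (plus carrier at 7000 kHz)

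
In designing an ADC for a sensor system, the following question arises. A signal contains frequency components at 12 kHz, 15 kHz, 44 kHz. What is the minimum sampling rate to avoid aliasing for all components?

The highest frequency component is f_max = 44 kHz.
Nyquist rate = 2 * f_max = 2 * 44 kHz = 88 kHz.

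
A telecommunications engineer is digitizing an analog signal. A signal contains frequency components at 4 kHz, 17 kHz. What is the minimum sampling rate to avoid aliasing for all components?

The highest frequency component is f_max = 17 kHz.
Nyquist rate = 2 * f_max = 2 * 17 kHz = 34 kHz.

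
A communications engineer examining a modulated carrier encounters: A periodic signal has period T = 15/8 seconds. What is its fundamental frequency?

The fundamental frequency is the reciprocal of the period.
f = 1/T = 1/(15/8) = 8/15 Hz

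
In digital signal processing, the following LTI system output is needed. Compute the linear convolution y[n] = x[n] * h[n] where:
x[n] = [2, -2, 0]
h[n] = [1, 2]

y[n] = sum_k x[k]*h[n-k]. Output length = len(x) + len(h) - 1 = 3 + 2 - 1 = 4.
y[0] = 2*1 = 2
y[1] = -2*1 + 2*2 = 2
y[2] = 0*1 + -2*2 = -4
y[3] = 0*2 = 0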